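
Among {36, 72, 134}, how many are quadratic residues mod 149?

(36/149) = +1 → QR.
(72/149) = -1 → non-residue.
(134/149) = -1 → non-residue.
Total quadratic residues among the 3: 1.

1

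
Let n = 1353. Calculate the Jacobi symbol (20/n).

-1

Pull out 2^2: since 1353 ≡ 1 (mod 8), (2/1353) = +1, so (2/1353)^2 = +1.
Reciprocity: 5 ≡ 1 and 1353 ≡ 1 (mod 4), so (5/1353) = +(1353/5).
Reduce top mod 5: now compute (3/5).
Reciprocity: 3 ≡ 3 and 5 ≡ 1 (mod 4), so (3/5) = +(5/3).
Reduce top mod 3: now compute (2/3).
Pull out 2: since 3 ≡ 3 (mod 8), (2/3) = -1.
Reached (1/3) = 1. Collecting the sign flips along the way, the symbol is -1.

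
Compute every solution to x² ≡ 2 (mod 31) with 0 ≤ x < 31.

8, 23

Since 31 ≡ 3 (mod 4), a square root of 2 is 2^((31+1)/4) = 2^8 mod 31.
Repeated squaring: 2^2≡4, 2^4≡16, 2^8≡8 (mod 31).
2^8 = 2^(8) ≡ 8 (mod 31).
Check: 8² = 64 ≡ 2 (mod 31). The two roots are 8 and 23.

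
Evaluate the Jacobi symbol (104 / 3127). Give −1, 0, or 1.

Pull out 2^3: since 3127 ≡ 7 (mod 8), (2/3127) = +1, so (2/3127)^3 = +1.
Reciprocity: 13 ≡ 1 and 3127 ≡ 3 (mod 4), so (13/3127) = +(3127/13).
Reduce top mod 13: now compute (7/13).
Reciprocity: 7 ≡ 3 and 13 ≡ 1 (mod 4), so (7/13) = +(13/7).
Reduce top mod 7: now compute (6/7).
Pull out 2: since 7 ≡ 7 (mod 8), (2/7) = +1.
Reciprocity: 3 ≡ 3 and 7 ≡ 3 (mod 4), so (3/7) = −(7/3).
Reduce top mod 3: now compute (1/3).
Reached (1/3) = 1. Collecting the sign flips along the way, the symbol is -1.

-1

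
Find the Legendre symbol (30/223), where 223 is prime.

1

Pull out 2: since 223 ≡ 7 (mod 8), (2/223) = +1.
Reciprocity: 15 ≡ 3 and 223 ≡ 3 (mod 4), so (15/223) = −(223/15).
Reduce top mod 15: now compute (13/15).
Reciprocity: 13 ≡ 1 and 15 ≡ 3 (mod 4), so (13/15) = +(15/13).
Reduce top mod 13: now compute (2/13).
Pull out 2: since 13 ≡ 5 (mod 8), (2/13) = -1.
Reached (1/13) = 1. Collecting the sign flips along the way, the symbol is +1.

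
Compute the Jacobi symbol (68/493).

Pull out 2^2: since 493 ≡ 5 (mod 8), (2/493) = -1, so (2/493)^2 = +1.
Reciprocity: 17 ≡ 1 and 493 ≡ 1 (mod 4), so (17/493) = +(493/17).
Reduce top mod 17: now compute (0/17).
Top reduces to 0: gcd > 1, so the symbol is 0.

0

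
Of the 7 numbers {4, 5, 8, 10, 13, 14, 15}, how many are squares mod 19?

2

(4/19) = +1 → QR.
(5/19) = +1 → QR.
(8/19) = -1 → non-residue.
(10/19) = -1 → non-residue.
(13/19) = -1 → non-residue.
(14/19) = -1 → non-residue.
(15/19) = -1 → non-residue.
Total quadratic residues among the 7: 2.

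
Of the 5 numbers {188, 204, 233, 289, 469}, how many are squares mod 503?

(188/503) = +1 → QR.
(204/503) = -1 → non-residue.
(233/503) = +1 → QR.
(289/503) = +1 → QR.
(469/503) = +1 → QR.
Total quadratic residues among the 5: 4.

4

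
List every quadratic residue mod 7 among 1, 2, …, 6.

Square k = 1,…,3 (k and 7−k give the same square):
1²=1, 2²=4, 3²≡2 (mod 7).
So the quadratic residues mod 7 are {1, 2, 4}.

1,2,4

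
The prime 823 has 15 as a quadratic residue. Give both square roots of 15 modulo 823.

76, 747

Since 823 ≡ 3 (mod 4), a square root of 15 is 15^((823+1)/4) = 15^206 mod 823.
Repeated squaring: 15^2≡225, 15^4≡422, 15^8≡316, 15^16≡273, 15^32≡459, 15^64≡816, 15^128≡49 (mod 823).
15^206 = 15^(128+64+8+4+2) ≡ 747 (mod 823).
Check: 747² = 558009 ≡ 15 (mod 823). The two roots are 76 and 747.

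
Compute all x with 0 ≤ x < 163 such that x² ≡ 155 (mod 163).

Since 163 ≡ 3 (mod 4), a square root of 155 is 155^((163+1)/4) = 155^41 mod 163.
Repeated squaring: 155^2≡64, 155^4≡21, 155^8≡115, 155^16≡22, 155^32≡158 (mod 163).
155^41 = 155^(32+8+1) ≡ 36 (mod 163).
Check: 36² = 1296 ≡ 155 (mod 163). The two roots are 36 and 127.

36, 127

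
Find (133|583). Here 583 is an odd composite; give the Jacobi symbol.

Reciprocity: 133 ≡ 1 and 583 ≡ 3 (mod 4), so (133/583) = +(583/133).
Reduce top mod 133: now compute (51/133).
Reciprocity: 51 ≡ 3 and 133 ≡ 1 (mod 4), so (51/133) = +(133/51).
Reduce top mod 51: now compute (31/51).
Reciprocity: 31 ≡ 3 and 51 ≡ 3 (mod 4), so (31/51) = −(51/31).
Reduce top mod 31: now compute (20/31).
Pull out 2^2: since 31 ≡ 7 (mod 8), (2/31) = +1, so (2/31)^2 = +1.
Reciprocity: 5 ≡ 1 and 31 ≡ 3 (mod 4), so (5/31) = +(31/5).
Reduce top mod 5: now compute (1/5).
Reached (1/5) = 1. Collecting the sign flips along the way, the symbol is -1.

-1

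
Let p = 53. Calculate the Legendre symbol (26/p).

-1

Pull out 2: since 53 ≡ 5 (mod 8), (2/53) = -1.
Reciprocity: 13 ≡ 1 and 53 ≡ 1 (mod 4), so (13/53) = +(53/13).
Reduce top mod 13: now compute (1/13).
Reached (1/13) = 1. Collecting the sign flips along the way, the symbol is -1.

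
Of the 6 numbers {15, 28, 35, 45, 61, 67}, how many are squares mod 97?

2

(15/97) = -1 → non-residue.
(28/97) = -1 → non-residue.
(35/97) = +1 → QR.
(45/97) = -1 → non-residue.
(61/97) = +1 → QR.
(67/97) = -1 → non-residue.
Total quadratic residues among the 6: 2.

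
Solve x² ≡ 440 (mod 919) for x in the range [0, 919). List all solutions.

Since 919 ≡ 3 (mod 4), a square root of 440 is 440^((919+1)/4) = 440^230 mod 919.
Repeated squaring: 440^2≡610, 440^4≡824, 440^8≡754, 440^16≡574, 440^32≡474, 440^64≡440, 440^128≡610 (mod 919).
440^230 = 440^(128+64+32+4+2) ≡ 474 (mod 919).
Check: 474² = 224676 ≡ 440 (mod 919). The two roots are 445 and 474.

445, 474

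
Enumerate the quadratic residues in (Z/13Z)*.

1, 3, 4, 9, 10, 12

Square k = 1,…,6 (k and 13−k give the same square):
1²=1, 2²=4, 3²=9, 4²≡3, 5²≡12, 6²≡10 (mod 13).
So the quadratic residues mod 13 are {1, 3, 4, 9, 10, 12}.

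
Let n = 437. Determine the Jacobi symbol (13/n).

-1

Reciprocity: 13 ≡ 1 and 437 ≡ 1 (mod 4), so (13/437) = +(437/13).
Reduce top mod 13: now compute (8/13).
Pull out 2^3: since 13 ≡ 5 (mod 8), (2/13) = -1, so (2/13)^3 = -1.
Reached (1/13) = 1. Collecting the sign flips along the way, the symbol is -1.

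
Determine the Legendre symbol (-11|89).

1

First reduce: -11 ≡ 78 (mod 89).
Pull out 2: since 89 ≡ 1 (mod 8), (2/89) = +1.
Reciprocity: 39 ≡ 3 and 89 ≡ 1 (mod 4), so (39/89) = +(89/39).
Reduce top mod 39: now compute (11/39).
Reciprocity: 11 ≡ 3 and 39 ≡ 3 (mod 4), so (11/39) = −(39/11).
Reduce top mod 11: now compute (6/11).
Pull out 2: since 11 ≡ 3 (mod 8), (2/11) = -1.
Reciprocity: 3 ≡ 3 and 11 ≡ 3 (mod 4), so (3/11) = −(11/3).
Reduce top mod 3: now compute (2/3).
Pull out 2: since 3 ≡ 3 (mod 8), (2/3) = -1.
Reached (1/3) = 1. Collecting the sign flips along the way, the symbol is +1.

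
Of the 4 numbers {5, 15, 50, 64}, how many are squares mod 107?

(5/107) = -1 → non-residue.
(15/107) = -1 → non-residue.
(50/107) = -1 → non-residue.
(64/107) = +1 → QR.
Total quadratic residues among the 4: 1.

1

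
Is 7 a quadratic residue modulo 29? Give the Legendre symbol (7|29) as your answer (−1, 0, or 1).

Euler's criterion: (7/29) ≡ 7^14 (mod 29).
7^2 ≡ 20 (mod 29)
7^4 ≡ 23 (mod 29)
7^8 ≡ 7 (mod 29)
7^14 = 7^(8+4+2) ≡ 1 (mod 29).
Result is 1, so (7/29) = 1.

1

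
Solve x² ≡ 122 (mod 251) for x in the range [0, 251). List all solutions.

Since 251 ≡ 3 (mod 4), a square root of 122 is 122^((251+1)/4) = 122^63 mod 251.
Repeated squaring: 122^2≡75, 122^4≡103, 122^8≡67, 122^16≡222, 122^32≡88 (mod 251).
122^63 = 122^(32+16+8+4+2+1) ≡ 154 (mod 251).
Check: 154² = 23716 ≡ 122 (mod 251). The two roots are 97 and 154.

97, 154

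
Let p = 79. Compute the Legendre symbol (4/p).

Pull out 2^2: since 79 ≡ 7 (mod 8), (2/79) = +1, so (2/79)^2 = +1.
Reached (1/79) = 1. Collecting the sign flips along the way, the symbol is +1.

1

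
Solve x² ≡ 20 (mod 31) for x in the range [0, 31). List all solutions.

Since 31 ≡ 3 (mod 4), a square root of 20 is 20^((31+1)/4) = 20^8 mod 31.
Repeated squaring: 20^2≡28, 20^4≡9, 20^8≡19 (mod 31).
20^8 = 20^(8) ≡ 19 (mod 31).
Check: 19² = 361 ≡ 20 (mod 31). The two roots are 12 and 19.

12, 19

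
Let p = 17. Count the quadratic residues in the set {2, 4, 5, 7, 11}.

(2/17) = +1 → QR.
(4/17) = +1 → QR.
(5/17) = -1 → non-residue.
(7/17) = -1 → non-residue.
(11/17) = -1 → non-residue.
Total quadratic residues among the 5: 2.

2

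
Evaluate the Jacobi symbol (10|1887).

-1

Pull out 2: since 1887 ≡ 7 (mod 8), (2/1887) = +1.
Reciprocity: 5 ≡ 1 and 1887 ≡ 3 (mod 4), so (5/1887) = +(1887/5).
Reduce top mod 5: now compute (2/5).
Pull out 2: since 5 ≡ 5 (mod 8), (2/5) = -1.
Reached (1/5) = 1. Collecting the sign flips along the way, the symbol is -1.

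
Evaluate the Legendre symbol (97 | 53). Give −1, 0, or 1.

1

First reduce: 97 ≡ 44 (mod 53).
Pull out 2^2: since 53 ≡ 5 (mod 8), (2/53) = -1, so (2/53)^2 = +1.
Reciprocity: 11 ≡ 3 and 53 ≡ 1 (mod 4), so (11/53) = +(53/11).
Reduce top mod 11: now compute (9/11).
Reciprocity: 9 ≡ 1 and 11 ≡ 3 (mod 4), so (9/11) = +(11/9).
Reduce top mod 9: now compute (2/9).
Pull out 2: since 9 ≡ 1 (mod 8), (2/9) = +1.
Reached (1/9) = 1. Collecting the sign flips along the way, the symbol is +1.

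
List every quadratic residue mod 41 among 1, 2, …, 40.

1,2,4,5,8,9,10,16,18,20,21,23,25,31,32,33,36,37,39,40

Square k = 1,…,20 (k and 41−k give the same square):
1²=1, 2²=4, 3²=9, 4²=16, 5²=25, 6²=36, 7²≡8, 8²≡23, 9²≡40, 10²≡18, 11²≡39, 12²≡21, 13²≡5, 14²≡32, 15²≡20, 16²≡10, 17²≡2, 18²≡37, 19²≡33, 20²≡31 (mod 41).
So the quadratic residues mod 41 are {1, 2, 4, 5, 8, 9, 10, 16, 18, 20, 21, 23, 25, 31, 32, 33, 36, 37, 39, 40}.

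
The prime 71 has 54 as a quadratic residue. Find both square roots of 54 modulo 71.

14, 57

Since 71 ≡ 3 (mod 4), a square root of 54 is 54^((71+1)/4) = 54^18 mod 71.
Repeated squaring: 54^2≡5, 54^4≡25, 54^8≡57, 54^16≡54 (mod 71).
54^18 = 54^(16+2) ≡ 57 (mod 71).
Check: 57² = 3249 ≡ 54 (mod 71). The two roots are 14 and 57.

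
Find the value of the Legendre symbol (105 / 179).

Euler's criterion: (105/179) ≡ 105^89 (mod 179).
105^2 ≡ 106 (mod 179)
105^4 ≡ 138 (mod 179)
105^8 ≡ 70 (mod 179)
105^16 ≡ 67 (mod 179)
105^32 ≡ 14 (mod 179)
105^64 ≡ 17 (mod 179)
105^89 = 105^(64+16+8+1) ≡ 178 (mod 179).
Result is 178 ≡ −1, so (105/179) = −1.

-1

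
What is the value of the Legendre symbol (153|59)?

First reduce: 153 ≡ 35 (mod 59).
Reciprocity: 35 ≡ 3 and 59 ≡ 3 (mod 4), so (35/59) = −(59/35).
Reduce top mod 35: now compute (24/35).
Pull out 2^3: since 35 ≡ 3 (mod 8), (2/35) = -1, so (2/35)^3 = -1.
Reciprocity: 3 ≡ 3 and 35 ≡ 3 (mod 4), so (3/35) = −(35/3).
Reduce top mod 3: now compute (2/3).
Pull out 2: since 3 ≡ 3 (mod 8), (2/3) = -1.
Reached (1/3) = 1. Collecting the sign flips along the way, the symbol is +1.

1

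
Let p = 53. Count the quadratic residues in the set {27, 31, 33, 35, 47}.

1

(27/53) = -1 → non-residue.
(31/53) = -1 → non-residue.
(33/53) = -1 → non-residue.
(35/53) = -1 → non-residue.
(47/53) = +1 → QR.
Total quadratic residues among the 5: 1.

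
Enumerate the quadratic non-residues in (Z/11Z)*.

Square k = 1,…,5 (k and 11−k give the same square):
1²=1, 2²=4, 3²=9, 4²≡5, 5²≡3 (mod 11).
The residues are {1, 3, 4, 5, 9}; the non-residues are the remaining 5 nonzero classes.

2, 6, 7, 8, 10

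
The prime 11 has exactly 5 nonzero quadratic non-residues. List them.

Square k = 1,…,5 (k and 11−k give the same square):
1²=1, 2²=4, 3²=9, 4²≡5, 5²≡3 (mod 11).
The residues are {1, 3, 4, 5, 9}; the non-residues are the remaining 5 nonzero classes.

2,6,7,8,10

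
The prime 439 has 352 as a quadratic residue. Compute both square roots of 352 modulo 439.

Since 439 ≡ 3 (mod 4), a square root of 352 is 352^((439+1)/4) = 352^110 mod 439.
Repeated squaring: 352^2≡106, 352^4≡261, 352^8≡76, 352^16≡69, 352^32≡371, 352^64≡234 (mod 439).
352^110 = 352^(64+32+8+4+2) ≡ 319 (mod 439).
Check: 319² = 101761 ≡ 352 (mod 439). The two roots are 120 and 319.

120, 319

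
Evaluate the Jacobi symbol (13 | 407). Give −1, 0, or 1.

1

Reciprocity: 13 ≡ 1 and 407 ≡ 3 (mod 4), so (13/407) = +(407/13).
Reduce top mod 13: now compute (4/13).
Pull out 2^2: since 13 ≡ 5 (mod 8), (2/13) = -1, so (2/13)^2 = +1.
Reached (1/13) = 1. Collecting the sign flips along the way, the symbol is +1.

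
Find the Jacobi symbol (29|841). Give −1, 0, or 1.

Reciprocity: 29 ≡ 1 and 841 ≡ 1 (mod 4), so (29/841) = +(841/29).
Reduce top mod 29: now compute (0/29).
Top reduces to 0: gcd > 1, so the symbol is 0.

0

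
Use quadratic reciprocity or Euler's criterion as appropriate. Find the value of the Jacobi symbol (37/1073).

0

Reciprocity: 37 ≡ 1 and 1073 ≡ 1 (mod 4), so (37/1073) = +(1073/37).
Reduce top mod 37: now compute (0/37).
Top reduces to 0: gcd > 1, so the symbol is 0.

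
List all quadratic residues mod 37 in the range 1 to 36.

Square k = 1,…,18 (k and 37−k give the same square):
1²=1, 2²=4, 3²=9, 4²=16, 5²=25, 6²=36, 7²≡12, 8²≡27, 9²≡7, 10²≡26, 11²≡10, 12²≡33, 13²≡21, 14²≡11, 15²≡3, 16²≡34, 17²≡30, 18²≡28 (mod 37).
So the quadratic residues mod 37 are {1, 3, 4, 7, 9, 10, 11, 12, 16, 21, 25, 26, 27, 28, 30, 33, 34, 36}.

1, 3, 4, 7, 9, 10, 11, 12, 16, 21, 25, 26, 27, 28, 30, 33, 34, 36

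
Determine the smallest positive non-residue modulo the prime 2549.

(2/2549) = −1, so 2 is the smallest positive non-residue mod 2549.

2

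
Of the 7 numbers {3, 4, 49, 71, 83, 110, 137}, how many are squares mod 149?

3

(3/149) = -1 → non-residue.
(4/149) = +1 → QR.
(49/149) = +1 → QR.
(71/149) = -1 → non-residue.
(83/149) = -1 → non-residue.
(110/149) = +1 → QR.
(137/149) = -1 → non-residue.
Total quadratic residues among the 7: 3.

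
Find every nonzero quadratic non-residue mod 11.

Square k = 1,…,5 (k and 11−k give the same square):
1²=1, 2²=4, 3²=9, 4²≡5, 5²≡3 (mod 11).
The residues are {1, 3, 4, 5, 9}; the non-residues are the remaining 5 nonzero classes.

2 6 7 8 10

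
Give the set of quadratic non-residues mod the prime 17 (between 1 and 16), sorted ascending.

3, 5, 6, 7, 10, 11, 12, 14

Square k = 1,…,8 (k and 17−k give the same square):
1²=1, 2²=4, 3²=9, 4²=16, 5²≡8, 6²≡2, 7²≡15, 8²≡13 (mod 17).
The residues are {1, 2, 4, 8, 9, 13, 15, 16}; the non-residues are the remaining 8 nonzero classes.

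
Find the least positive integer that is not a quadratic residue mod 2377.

5

(2/2377) = +1, so 2 is a residue.
(3/2377) = +1, so 3 is a residue.
(4/2377) = +1, so 4 is a residue.
(5/2377) = −1, so 5 is the smallest positive non-residue mod 2377.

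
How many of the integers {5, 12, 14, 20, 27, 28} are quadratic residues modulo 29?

3

(5/29) = +1 → QR.
(12/29) = -1 → non-residue.
(14/29) = -1 → non-residue.
(20/29) = +1 → QR.
(27/29) = -1 → non-residue.
(28/29) = +1 → QR.
Total quadratic residues among the 6: 3.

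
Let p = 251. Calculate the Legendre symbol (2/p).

-1

Pull out 2: since 251 ≡ 3 (mod 8), (2/251) = -1.
Reached (1/251) = 1. Collecting the sign flips along the way, the symbol is -1.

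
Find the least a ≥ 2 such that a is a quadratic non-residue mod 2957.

2

(2/2957) = −1, so 2 is the smallest positive non-residue mod 2957.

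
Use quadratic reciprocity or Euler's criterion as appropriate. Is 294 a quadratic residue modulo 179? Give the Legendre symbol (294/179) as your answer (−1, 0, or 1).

First reduce: 294 ≡ 115 (mod 179).
Reciprocity: 115 ≡ 3 and 179 ≡ 3 (mod 4), so (115/179) = −(179/115).
Reduce top mod 115: now compute (64/115).
Pull out 2^6: since 115 ≡ 3 (mod 8), (2/115) = -1, so (2/115)^6 = +1.
Reached (1/115) = 1. Collecting the sign flips along the way, the symbol is -1.

-1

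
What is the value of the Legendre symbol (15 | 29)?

Reciprocity: 15 ≡ 3 and 29 ≡ 1 (mod 4), so (15/29) = +(29/15).
Reduce top mod 15: now compute (14/15).
Pull out 2: since 15 ≡ 7 (mod 8), (2/15) = +1.
Reciprocity: 7 ≡ 3 and 15 ≡ 3 (mod 4), so (7/15) = −(15/7).
Reduce top mod 7: now compute (1/7).
Reached (1/7) = 1. Collecting the sign flips along the way, the symbol is -1.

-1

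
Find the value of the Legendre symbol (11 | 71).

Euler's criterion: (11/71) ≡ 11^35 (mod 71).
11^2 ≡ 50 (mod 71)
11^4 ≡ 15 (mod 71)
11^8 ≡ 12 (mod 71)
11^16 ≡ 2 (mod 71)
11^32 ≡ 4 (mod 71)
11^35 = 11^(32+2+1) ≡ 70 (mod 71).
Result is 70 ≡ −1, so (11/71) = −1.

-1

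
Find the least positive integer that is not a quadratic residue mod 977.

(2/977) = +1, so 2 is a residue.
(3/977) = −1, so 3 is the smallest positive non-residue mod 977.

3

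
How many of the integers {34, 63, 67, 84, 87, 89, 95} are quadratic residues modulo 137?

3

(34/137) = +1 → QR.
(63/137) = +1 → QR.
(67/137) = -1 → non-residue.
(84/137) = -1 → non-residue.
(87/137) = +1 → QR.
(89/137) = -1 → non-residue.
(95/137) = -1 → non-residue.
Total quadratic residues among the 7: 3.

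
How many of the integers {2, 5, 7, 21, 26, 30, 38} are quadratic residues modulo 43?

2

(2/43) = -1 → non-residue.
(5/43) = -1 → non-residue.
(7/43) = -1 → non-residue.
(21/43) = +1 → QR.
(26/43) = -1 → non-residue.
(30/43) = -1 → non-residue.
(38/43) = +1 → QR.
Total quadratic residues among the 7: 2.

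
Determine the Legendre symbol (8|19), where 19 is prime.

Pull out 2^3: since 19 ≡ 3 (mod 8), (2/19) = -1, so (2/19)^3 = -1.
Reached (1/19) = 1. Collecting the sign flips along the way, the symbol is -1.

-1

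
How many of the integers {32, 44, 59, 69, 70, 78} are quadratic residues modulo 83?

(32/83) = -1 → non-residue.
(44/83) = +1 → QR.
(59/83) = +1 → QR.
(69/83) = +1 → QR.
(70/83) = +1 → QR.
(78/83) = +1 → QR.
Total quadratic residues among the 6: 5.

5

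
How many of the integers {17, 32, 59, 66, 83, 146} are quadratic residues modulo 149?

(17/149) = +1 → QR.
(32/149) = -1 → non-residue.
(59/149) = -1 → non-residue.
(66/149) = -1 → non-residue.
(83/149) = -1 → non-residue.
(146/149) = -1 → non-residue.
Total quadratic residues among the 6: 1.

1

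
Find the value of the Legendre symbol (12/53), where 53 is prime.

Euler's criterion: (12/53) ≡ 12^26 (mod 53).
12^2 ≡ 38 (mod 53)
12^4 ≡ 13 (mod 53)
12^8 ≡ 10 (mod 53)
12^16 ≡ 47 (mod 53)
12^26 = 12^(16+8+2) ≡ 52 (mod 53).
Result is 52 ≡ −1, so (12/53) = −1.

-1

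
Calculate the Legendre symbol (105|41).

Euler's criterion: (105/41) ≡ 23^20 (mod 41).
23^2 ≡ 37 (mod 41)
23^4 ≡ 16 (mod 41)
23^8 ≡ 10 (mod 41)
23^16 ≡ 18 (mod 41)
23^20 = 23^(16+4) ≡ 1 (mod 41).
Result is 1, so (105/41) = 1.

1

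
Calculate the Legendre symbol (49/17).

Euler's criterion: (49/17) ≡ 15^8 (mod 17).
15^2 ≡ 4 (mod 17)
15^4 ≡ 16 (mod 17)
15^8 ≡ 1 (mod 17)
15^8 = 15^(8) ≡ 1 (mod 17).
Result is 1, so (49/17) = 1.

1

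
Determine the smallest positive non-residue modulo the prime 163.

(2/163) = −1, so 2 is the smallest positive non-residue mod 163.

2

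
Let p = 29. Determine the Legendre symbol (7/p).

Euler's criterion: (7/29) ≡ 7^14 (mod 29).
7^2 ≡ 20 (mod 29)
7^4 ≡ 23 (mod 29)
7^8 ≡ 7 (mod 29)
7^14 = 7^(8+4+2) ≡ 1 (mod 29).
Result is 1, so (7/29) = 1.

1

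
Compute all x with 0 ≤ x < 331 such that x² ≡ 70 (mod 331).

Since 331 ≡ 3 (mod 4), a square root of 70 is 70^((331+1)/4) = 70^83 mod 331.
Repeated squaring: 70^2≡266, 70^4≡253, 70^8≡126, 70^16≡319, 70^32≡144, 70^64≡214 (mod 331).
70^83 = 70^(64+16+2+1) ≡ 100 (mod 331).
Check: 100² = 10000 ≡ 70 (mod 331). The two roots are 100 and 231.

100, 231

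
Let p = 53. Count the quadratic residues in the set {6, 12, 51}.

1

(6/53) = +1 → QR.
(12/53) = -1 → non-residue.
(51/53) = -1 → non-residue.
Total quadratic residues among the 3: 1.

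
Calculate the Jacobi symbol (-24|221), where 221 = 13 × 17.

First reduce: -24 ≡ 197 (mod 221).
Reciprocity: 197 ≡ 1 and 221 ≡ 1 (mod 4), so (197/221) = +(221/197).
Reduce top mod 197: now compute (24/197).
Pull out 2^3: since 197 ≡ 5 (mod 8), (2/197) = -1, so (2/197)^3 = -1.
Reciprocity: 3 ≡ 3 and 197 ≡ 1 (mod 4), so (3/197) = +(197/3).
Reduce top mod 3: now compute (2/3).
Pull out 2: since 3 ≡ 3 (mod 8), (2/3) = -1.
Reached (1/3) = 1. Collecting the sign flips along the way, the symbol is +1.

1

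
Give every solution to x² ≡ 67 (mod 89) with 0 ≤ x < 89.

89 ≡ 1 (mod 4), so we find a root by search.
Trying successive values, 44² = 1936 ≡ 67 (mod 89). The other root is 89 − 44 = 45.

44, 45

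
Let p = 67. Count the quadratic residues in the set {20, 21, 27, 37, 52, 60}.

(20/67) = -1 → non-residue.
(21/67) = +1 → QR.
(27/67) = -1 → non-residue.
(37/67) = +1 → QR.
(52/67) = -1 → non-residue.
(60/67) = +1 → QR.
Total quadratic residues among the 6: 3.

3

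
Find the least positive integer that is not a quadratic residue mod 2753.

3

(2/2753) = +1, so 2 is a residue.
(3/2753) = −1, so 3 is the smallest positive non-residue mod 2753.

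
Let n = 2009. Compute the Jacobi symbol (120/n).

Pull out 2^3: since 2009 ≡ 1 (mod 8), (2/2009) = +1, so (2/2009)^3 = +1.
Reciprocity: 15 ≡ 3 and 2009 ≡ 1 (mod 4), so (15/2009) = +(2009/15).
Reduce top mod 15: now compute (14/15).
Pull out 2: since 15 ≡ 7 (mod 8), (2/15) = +1.
Reciprocity: 7 ≡ 3 and 15 ≡ 3 (mod 4), so (7/15) = −(15/7).
Reduce top mod 7: now compute (1/7).
Reached (1/7) = 1. Collecting the sign flips along the way, the symbol is -1.

-1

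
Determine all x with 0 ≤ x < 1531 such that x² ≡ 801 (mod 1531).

Since 1531 ≡ 3 (mod 4), a square root of 801 is 801^((1531+1)/4) = 801^383 mod 1531.
Repeated squaring: 801^2≡112, 801^4≡296, 801^8≡349, 801^16≡852, 801^32≡210, 801^64≡1232, 801^128≡603, 801^256≡762 (mod 1531).
801^383 = 801^(256+64+32+16+8+4+2+1) ≡ 264 (mod 1531).
Check: 264² = 69696 ≡ 801 (mod 1531). The two roots are 264 and 1267.

264, 1267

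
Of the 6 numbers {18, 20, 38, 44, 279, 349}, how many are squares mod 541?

3

(18/541) = -1 → non-residue.
(20/541) = +1 → QR.
(38/541) = -1 → non-residue.
(44/541) = -1 → non-residue.
(279/541) = +1 → QR.
(349/541) = +1 → QR.
Total quadratic residues among the 6: 3.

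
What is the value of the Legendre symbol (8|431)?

Pull out 2^3: since 431 ≡ 7 (mod 8), (2/431) = +1, so (2/431)^3 = +1.
Reached (1/431) = 1. Collecting the sign flips along the way, the symbol is +1.

1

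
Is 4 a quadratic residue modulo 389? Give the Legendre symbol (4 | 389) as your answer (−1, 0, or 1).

Pull out 2^2: since 389 ≡ 5 (mod 8), (2/389) = -1, so (2/389)^2 = +1.
Reached (1/389) = 1. Collecting the sign flips along the way, the symbol is +1.

1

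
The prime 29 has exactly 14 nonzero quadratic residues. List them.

1,4,5,6,7,9,13,16,20,22,23,24,25,28

Square k = 1,…,14 (k and 29−k give the same square):
1²=1, 2²=4, 3²=9, 4²=16, 5²=25, 6²≡7, 7²≡20, 8²≡6, 9²≡23, 10²≡13, 11²≡5, 12²≡28, 13²≡24, 14²≡22 (mod 29).
So the quadratic residues mod 29 are {1, 4, 5, 6, 7, 9, 13, 16, 20, 22, 23, 24, 25, 28}.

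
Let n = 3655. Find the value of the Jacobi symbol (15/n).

0

Reciprocity: 15 ≡ 3 and 3655 ≡ 3 (mod 4), so (15/3655) = −(3655/15).
Reduce top mod 15: now compute (10/15).
Pull out 2: since 15 ≡ 7 (mod 8), (2/15) = +1.
Reciprocity: 5 ≡ 1 and 15 ≡ 3 (mod 4), so (5/15) = +(15/5).
Reduce top mod 5: now compute (0/5).
Top reduces to 0: gcd > 1, so the symbol is 0.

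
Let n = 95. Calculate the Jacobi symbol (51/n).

Reciprocity: 51 ≡ 3 and 95 ≡ 3 (mod 4), so (51/95) = −(95/51).
Reduce top mod 51: now compute (44/51).
Pull out 2^2: since 51 ≡ 3 (mod 8), (2/51) = -1, so (2/51)^2 = +1.
Reciprocity: 11 ≡ 3 and 51 ≡ 3 (mod 4), so (11/51) = −(51/11).
Reduce top mod 11: now compute (7/11).
Reciprocity: 7 ≡ 3 and 11 ≡ 3 (mod 4), so (7/11) = −(11/7).
Reduce top mod 7: now compute (4/7).
Pull out 2^2: since 7 ≡ 7 (mod 8), (2/7) = +1, so (2/7)^2 = +1.
Reached (1/7) = 1. Collecting the sign flips along the way, the symbol is -1.

-1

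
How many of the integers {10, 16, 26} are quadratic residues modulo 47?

(10/47) = -1 → non-residue.
(16/47) = +1 → QR.
(26/47) = -1 → non-residue.
Total quadratic residues among the 3: 1.

1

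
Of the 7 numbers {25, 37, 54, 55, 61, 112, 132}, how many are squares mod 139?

(25/139) = +1 → QR.
(37/139) = +1 → QR.
(54/139) = +1 → QR.
(55/139) = +1 → QR.
(61/139) = -1 → non-residue.
(112/139) = +1 → QR.
(132/139) = -1 → non-residue.
Total quadratic residues among the 7: 5.

5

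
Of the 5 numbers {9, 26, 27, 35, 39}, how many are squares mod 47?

2

(9/47) = +1 → QR.
(26/47) = -1 → non-residue.
(27/47) = +1 → QR.
(35/47) = -1 → non-residue.
(39/47) = -1 → non-residue.
Total quadratic residues among the 5: 2.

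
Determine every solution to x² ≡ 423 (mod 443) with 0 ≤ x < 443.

167, 276

Since 443 ≡ 3 (mod 4), a square root of 423 is 423^((443+1)/4) = 423^111 mod 443.
Repeated squaring: 423^2≡400, 423^4≡77, 423^8≡170, 423^16≡105, 423^32≡393, 423^64≡285 (mod 443).
423^111 = 423^(64+32+8+4+2+1) ≡ 167 (mod 443).
Check: 167² = 27889 ≡ 423 (mod 443). The two roots are 167 and 276.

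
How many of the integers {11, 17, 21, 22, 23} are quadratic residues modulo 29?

2

(11/29) = -1 → non-residue.
(17/29) = -1 → non-residue.
(21/29) = -1 → non-residue.
(22/29) = +1 → QR.
(23/29) = +1 → QR.
Total quadratic residues among the 5: 2.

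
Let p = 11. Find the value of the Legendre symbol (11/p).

0

First reduce: 11 ≡ 0 (mod 11).
Top reduces to 0: gcd > 1, so the symbol is 0.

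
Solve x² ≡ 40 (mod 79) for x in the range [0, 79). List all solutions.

Since 79 ≡ 3 (mod 4), a square root of 40 is 40^((79+1)/4) = 40^20 mod 79.
Repeated squaring: 40^2≡20, 40^4≡5, 40^8≡25, 40^16≡72 (mod 79).
40^20 = 40^(16+4) ≡ 44 (mod 79).
Check: 44² = 1936 ≡ 40 (mod 79). The two roots are 35 and 44.

35, 44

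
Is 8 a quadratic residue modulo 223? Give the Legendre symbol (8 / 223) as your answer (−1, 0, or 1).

1

Pull out 2^3: since 223 ≡ 7 (mod 8), (2/223) = +1, so (2/223)^3 = +1.
Reached (1/223) = 1. Collecting the sign flips along the way, the symbol is +1.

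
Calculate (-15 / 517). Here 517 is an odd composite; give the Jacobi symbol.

-1

First reduce: -15 ≡ 502 (mod 517).
Pull out 2: since 517 ≡ 5 (mod 8), (2/517) = -1.
Reciprocity: 251 ≡ 3 and 517 ≡ 1 (mod 4), so (251/517) = +(517/251).
Reduce top mod 251: now compute (15/251).
Reciprocity: 15 ≡ 3 and 251 ≡ 3 (mod 4), so (15/251) = −(251/15).
Reduce top mod 15: now compute (11/15).
Reciprocity: 11 ≡ 3 and 15 ≡ 3 (mod 4), so (11/15) = −(15/11).
Reduce top mod 11: now compute (4/11).
Pull out 2^2: since 11 ≡ 3 (mod 8), (2/11) = -1, so (2/11)^2 = +1.
Reached (1/11) = 1. Collecting the sign flips along the way, the symbol is -1.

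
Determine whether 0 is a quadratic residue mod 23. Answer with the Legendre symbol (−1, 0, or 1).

0

Top reduces to 0: gcd > 1, so the symbol is 0.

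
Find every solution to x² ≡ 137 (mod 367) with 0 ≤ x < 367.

109, 258

Since 367 ≡ 3 (mod 4), a square root of 137 is 137^((367+1)/4) = 137^92 mod 367.
Repeated squaring: 137^2≡52, 137^4≡135, 137^8≡242, 137^16≡211, 137^32≡114, 137^64≡151 (mod 367).
137^92 = 137^(64+16+8+4) ≡ 258 (mod 367).
Check: 258² = 66564 ≡ 137 (mod 367). The two roots are 109 and 258.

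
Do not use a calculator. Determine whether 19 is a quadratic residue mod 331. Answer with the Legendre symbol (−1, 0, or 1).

Reciprocity: 19 ≡ 3 and 331 ≡ 3 (mod 4), so (19/331) = −(331/19).
Reduce top mod 19: now compute (8/19).
Pull out 2^3: since 19 ≡ 3 (mod 8), (2/19) = -1, so (2/19)^3 = -1.
Reached (1/19) = 1. Collecting the sign flips along the way, the symbol is +1.

1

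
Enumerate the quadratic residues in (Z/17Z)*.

1, 2, 4, 8, 9, 13, 15, 16

Square k = 1,…,8 (k and 17−k give the same square):
1²=1, 2²=4, 3²=9, 4²=16, 5²≡8, 6²≡2, 7²≡15, 8²≡13 (mod 17).
So the quadratic residues mod 17 are {1, 2, 4, 8, 9, 13, 15, 16}.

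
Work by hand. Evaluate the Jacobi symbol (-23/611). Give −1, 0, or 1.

First reduce: -23 ≡ 588 (mod 611).
Pull out 2^2: since 611 ≡ 3 (mod 8), (2/611) = -1, so (2/611)^2 = +1.
Reciprocity: 147 ≡ 3 and 611 ≡ 3 (mod 4), so (147/611) = −(611/147).
Reduce top mod 147: now compute (23/147).
Reciprocity: 23 ≡ 3 and 147 ≡ 3 (mod 4), so (23/147) = −(147/23).
Reduce top mod 23: now compute (9/23).
Reciprocity: 9 ≡ 1 and 23 ≡ 3 (mod 4), so (9/23) = +(23/9).
Reduce top mod 9: now compute (5/9).
Reciprocity: 5 ≡ 1 and 9 ≡ 1 (mod 4), so (5/9) = +(9/5).
Reduce top mod 5: now compute (4/5).
Pull out 2^2: since 5 ≡ 5 (mod 8), (2/5) = -1, so (2/5)^2 = +1.
Reached (1/5) = 1. Collecting the sign flips along the way, the symbol is +1.

1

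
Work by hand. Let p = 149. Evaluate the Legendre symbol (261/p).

1

Euler's criterion: (261/149) ≡ 112^74 (mod 149).
112^2 ≡ 28 (mod 149)
112^4 ≡ 39 (mod 149)
112^8 ≡ 31 (mod 149)
112^16 ≡ 67 (mod 149)
112^32 ≡ 19 (mod 149)
112^64 ≡ 63 (mod 149)
112^74 = 112^(64+8+2) ≡ 1 (mod 149).
Result is 1, so (261/149) = 1.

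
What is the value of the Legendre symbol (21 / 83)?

1

Reciprocity: 21 ≡ 1 and 83 ≡ 3 (mod 4), so (21/83) = +(83/21).
Reduce top mod 21: now compute (20/21).
Pull out 2^2: since 21 ≡ 5 (mod 8), (2/21) = -1, so (2/21)^2 = +1.
Reciprocity: 5 ≡ 1 and 21 ≡ 1 (mod 4), so (5/21) = +(21/5).
Reduce top mod 5: now compute (1/5).
Reached (1/5) = 1. Collecting the sign flips along the way, the symbol is +1.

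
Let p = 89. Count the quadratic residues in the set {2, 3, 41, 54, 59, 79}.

(2/89) = +1 → QR.
(3/89) = -1 → non-residue.
(41/89) = -1 → non-residue.
(54/89) = -1 → non-residue.
(59/89) = -1 → non-residue.
(79/89) = +1 → QR.
Total quadratic residues among the 6: 2.

2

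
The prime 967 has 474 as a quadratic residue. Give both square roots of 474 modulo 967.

157, 810

Since 967 ≡ 3 (mod 4), a square root of 474 is 474^((967+1)/4) = 474^242 mod 967.
Repeated squaring: 474^2≡332, 474^4≡953, 474^8≡196, 474^16≡703, 474^32≡72, 474^64≡349, 474^128≡926 (mod 967).
474^242 = 474^(128+64+32+16+2) ≡ 157 (mod 967).
Check: 157² = 24649 ≡ 474 (mod 967). The two roots are 157 and 810.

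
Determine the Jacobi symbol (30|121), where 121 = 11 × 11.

1

Pull out 2: since 121 ≡ 1 (mod 8), (2/121) = +1.
Reciprocity: 15 ≡ 3 and 121 ≡ 1 (mod 4), so (15/121) = +(121/15).
Reduce top mod 15: now compute (1/15).
Reached (1/15) = 1. Collecting the sign flips along the way, the symbol is +1.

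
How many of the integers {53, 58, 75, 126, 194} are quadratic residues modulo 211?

(53/211) = +1 → QR.
(58/211) = +1 → QR.
(75/211) = -1 → non-residue.
(126/211) = +1 → QR.
(194/211) = +1 → QR.
Total quadratic residues among the 5: 4.

4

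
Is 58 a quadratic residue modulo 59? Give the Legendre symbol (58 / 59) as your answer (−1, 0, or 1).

-1

Pull out 2: since 59 ≡ 3 (mod 8), (2/59) = -1.
Reciprocity: 29 ≡ 1 and 59 ≡ 3 (mod 4), so (29/59) = +(59/29).
Reduce top mod 29: now compute (1/29).
Reached (1/29) = 1. Collecting the sign flips along the way, the symbol is -1.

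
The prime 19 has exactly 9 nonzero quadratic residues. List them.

1,4,5,6,7,9,11,16,17

Square k = 1,…,9 (k and 19−k give the same square):
1²=1, 2²=4, 3²=9, 4²=16, 5²≡6, 6²≡17, 7²≡11, 8²≡7, 9²≡5 (mod 19).
So the quadratic residues mod 19 are {1, 4, 5, 6, 7, 9, 11, 16, 17}.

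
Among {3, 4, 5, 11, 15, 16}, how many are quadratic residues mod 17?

(3/17) = -1 → non-residue.
(4/17) = +1 → QR.
(5/17) = -1 → non-residue.
(11/17) = -1 → non-residue.
(15/17) = +1 → QR.
(16/17) = +1 → QR.
Total quadratic residues among the 6: 3.

3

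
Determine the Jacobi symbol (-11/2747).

First reduce: -11 ≡ 2736 (mod 2747).
Pull out 2^4: since 2747 ≡ 3 (mod 8), (2/2747) = -1, so (2/2747)^4 = +1.
Reciprocity: 171 ≡ 3 and 2747 ≡ 3 (mod 4), so (171/2747) = −(2747/171).
Reduce top mod 171: now compute (11/171).
Reciprocity: 11 ≡ 3 and 171 ≡ 3 (mod 4), so (11/171) = −(171/11).
Reduce top mod 11: now compute (6/11).
Pull out 2: since 11 ≡ 3 (mod 8), (2/11) = -1.
Reciprocity: 3 ≡ 3 and 11 ≡ 3 (mod 4), so (3/11) = −(11/3).
Reduce top mod 3: now compute (2/3).
Pull out 2: since 3 ≡ 3 (mod 8), (2/3) = -1.
Reached (1/3) = 1. Collecting the sign flips along the way, the symbol is -1.

-1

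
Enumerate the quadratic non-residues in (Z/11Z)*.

2, 6, 7, 8, 10

Square k = 1,…,5 (k and 11−k give the same square):
1²=1, 2²=4, 3²=9, 4²≡5, 5²≡3 (mod 11).
The residues are {1, 3, 4, 5, 9}; the non-residues are the remaining 5 nonzero classes.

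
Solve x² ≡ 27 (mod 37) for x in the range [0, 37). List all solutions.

37 ≡ 1 (mod 4), so we find a root by search.
Trying successive values, 8² = 64 ≡ 27 (mod 37). The other root is 37 − 8 = 29.

8, 29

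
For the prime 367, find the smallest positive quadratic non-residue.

(2/367) = +1, so 2 is a residue.
(3/367) = −1, so 3 is the smallest positive non-residue mod 367.

3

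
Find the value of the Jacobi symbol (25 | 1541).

1

Reciprocity: 25 ≡ 1 and 1541 ≡ 1 (mod 4), so (25/1541) = +(1541/25).
Reduce top mod 25: now compute (16/25).
Pull out 2^4: since 25 ≡ 1 (mod 8), (2/25) = +1, so (2/25)^4 = +1.
Reached (1/25) = 1. Collecting the sign flips along the way, the symbol is +1.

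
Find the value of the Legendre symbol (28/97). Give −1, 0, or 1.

Pull out 2^2: since 97 ≡ 1 (mod 8), (2/97) = +1, so (2/97)^2 = +1.
Reciprocity: 7 ≡ 3 and 97 ≡ 1 (mod 4), so (7/97) = +(97/7).
Reduce top mod 7: now compute (6/7).
Pull out 2: since 7 ≡ 7 (mod 8), (2/7) = +1.
Reciprocity: 3 ≡ 3 and 7 ≡ 3 (mod 4), so (3/7) = −(7/3).
Reduce top mod 3: now compute (1/3).
Reached (1/3) = 1. Collecting the sign flips along the way, the symbol is -1.

-1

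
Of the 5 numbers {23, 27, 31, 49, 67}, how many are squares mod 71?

(23/71) = -1 → non-residue.
(27/71) = +1 → QR.
(31/71) = -1 → non-residue.
(49/71) = +1 → QR.
(67/71) = -1 → non-residue.
Total quadratic residues among the 5: 2.

2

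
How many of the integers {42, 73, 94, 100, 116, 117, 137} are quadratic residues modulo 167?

5

(42/167) = +1 → QR.
(73/167) = -1 → non-residue.
(94/167) = +1 → QR.
(100/167) = +1 → QR.
(116/167) = +1 → QR.
(117/167) = -1 → non-residue.
(137/167) = +1 → QR.
Total quadratic residues among the 7: 5.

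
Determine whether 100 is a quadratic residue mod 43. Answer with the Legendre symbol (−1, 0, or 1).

First reduce: 100 ≡ 14 (mod 43).
Pull out 2: since 43 ≡ 3 (mod 8), (2/43) = -1.
Reciprocity: 7 ≡ 3 and 43 ≡ 3 (mod 4), so (7/43) = −(43/7).
Reduce top mod 7: now compute (1/7).
Reached (1/7) = 1. Collecting the sign flips along the way, the symbol is +1.

1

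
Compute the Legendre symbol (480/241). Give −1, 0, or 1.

1

Euler's criterion: (480/241) ≡ 239^120 (mod 241).
239^2 ≡ 4 (mod 241)
239^4 ≡ 16 (mod 241)
239^8 ≡ 15 (mod 241)
239^16 ≡ 225 (mod 241)
239^32 ≡ 15 (mod 241)
239^64 ≡ 225 (mod 241)
239^120 = 239^(64+32+16+8) ≡ 1 (mod 241).
Result is 1, so (480/241) = 1.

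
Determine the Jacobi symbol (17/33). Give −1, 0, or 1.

1

Reciprocity: 17 ≡ 1 and 33 ≡ 1 (mod 4), so (17/33) = +(33/17).
Reduce top mod 17: now compute (16/17).
Pull out 2^4: since 17 ≡ 1 (mod 8), (2/17) = +1, so (2/17)^4 = +1.
Reached (1/17) = 1. Collecting the sign flips along the way, the symbol is +1.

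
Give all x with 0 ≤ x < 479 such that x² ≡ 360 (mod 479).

Since 479 ≡ 3 (mod 4), a square root of 360 is 360^((479+1)/4) = 360^120 mod 479.
Repeated squaring: 360^2≡270, 360^4≡92, 360^8≡321, 360^16≡56, 360^32≡262, 360^64≡147 (mod 479).
360^120 = 360^(64+32+16+8) ≡ 224 (mod 479).
Check: 224² = 50176 ≡ 360 (mod 479). The two roots are 224 and 255.

224, 255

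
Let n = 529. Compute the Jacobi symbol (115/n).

Reciprocity: 115 ≡ 3 and 529 ≡ 1 (mod 4), so (115/529) = +(529/115).
Reduce top mod 115: now compute (69/115).
Reciprocity: 69 ≡ 1 and 115 ≡ 3 (mod 4), so (69/115) = +(115/69).
Reduce top mod 69: now compute (46/69).
Pull out 2: since 69 ≡ 5 (mod 8), (2/69) = -1.
Reciprocity: 23 ≡ 3 and 69 ≡ 1 (mod 4), so (23/69) = +(69/23).
Reduce top mod 23: now compute (0/23).
Top reduces to 0: gcd > 1, so the symbol is 0.

0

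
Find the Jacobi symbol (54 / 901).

Pull out 2: since 901 ≡ 5 (mod 8), (2/901) = -1.
Reciprocity: 27 ≡ 3 and 901 ≡ 1 (mod 4), so (27/901) = +(901/27).
Reduce top mod 27: now compute (10/27).
Pull out 2: since 27 ≡ 3 (mod 8), (2/27) = -1.
Reciprocity: 5 ≡ 1 and 27 ≡ 3 (mod 4), so (5/27) = +(27/5).
Reduce top mod 5: now compute (2/5).
Pull out 2: since 5 ≡ 5 (mod 8), (2/5) = -1.
Reached (1/5) = 1. Collecting the sign flips along the way, the symbol is -1.

-1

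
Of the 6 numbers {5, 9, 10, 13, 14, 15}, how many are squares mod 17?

(5/17) = -1 → non-residue.
(9/17) = +1 → QR.
(10/17) = -1 → non-residue.
(13/17) = +1 → QR.
(14/17) = -1 → non-residue.
(15/17) = +1 → QR.
Total quadratic residues among the 6: 3.

3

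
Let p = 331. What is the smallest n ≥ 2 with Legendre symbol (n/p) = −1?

2

(2/331) = −1, so 2 is the smallest positive non-residue mod 331.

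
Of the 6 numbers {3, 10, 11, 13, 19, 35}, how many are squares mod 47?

(3/47) = +1 → QR.
(10/47) = -1 → non-residue.
(11/47) = -1 → non-residue.
(13/47) = -1 → non-residue.
(19/47) = -1 → non-residue.
(35/47) = -1 → non-residue.
Total quadratic residues among the 6: 1.

1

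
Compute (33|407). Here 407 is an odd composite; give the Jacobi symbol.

Reciprocity: 33 ≡ 1 and 407 ≡ 3 (mod 4), so (33/407) = +(407/33).
Reduce top mod 33: now compute (11/33).
Reciprocity: 11 ≡ 3 and 33 ≡ 1 (mod 4), so (11/33) = +(33/11).
Reduce top mod 11: now compute (0/11).
Top reduces to 0: gcd > 1, so the symbol is 0.

0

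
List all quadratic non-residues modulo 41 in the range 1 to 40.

Square k = 1,…,20 (k and 41−k give the same square):
1²=1, 2²=4, 3²=9, 4²=16, 5²=25, 6²=36, 7²≡8, 8²≡23, 9²≡40, 10²≡18, 11²≡39, 12²≡21, 13²≡5, 14²≡32, 15²≡20, 16²≡10, 17²≡2, 18²≡37, 19²≡33, 20²≡31 (mod 41).
The residues are {1, 2, 4, 5, 8, 9, 10, 16, 18, 20, 21, 23, 25, 31, 32, 33, 36, 37, 39, 40}; the non-residues are the remaining 20 nonzero classes.

3, 6, 7, 11, 12, 13, 14, 15, 17, 19, 22, 24, 26, 27, 28, 29, 30, 34, 35, 38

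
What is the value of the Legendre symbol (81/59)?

1

Euler's criterion: (81/59) ≡ 22^29 (mod 59).
22^2 ≡ 12 (mod 59)
22^4 ≡ 26 (mod 59)
22^8 ≡ 27 (mod 59)
22^16 ≡ 21 (mod 59)
22^29 = 22^(16+8+4+1) ≡ 1 (mod 59).
Result is 1, so (81/59) = 1.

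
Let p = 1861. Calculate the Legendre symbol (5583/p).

First reduce: 5583 ≡ 0 (mod 1861).
Top reduces to 0: gcd > 1, so the symbol is 0.

0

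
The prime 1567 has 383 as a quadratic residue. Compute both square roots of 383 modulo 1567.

715, 852

Since 1567 ≡ 3 (mod 4), a square root of 383 is 383^((1567+1)/4) = 383^392 mod 1567.
Repeated squaring: 383^2≡958, 383^4≡1069, 383^8≡418, 383^16≡787, 383^32≡404, 383^64≡248, 383^128≡391, 383^256≡882 (mod 1567).
383^392 = 383^(256+128+8) ≡ 852 (mod 1567).
Check: 852² = 725904 ≡ 383 (mod 1567). The two roots are 715 and 852.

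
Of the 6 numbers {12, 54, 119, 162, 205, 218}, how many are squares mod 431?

6

(12/431) = +1 → QR.
(54/431) = +1 → QR.
(119/431) = +1 → QR.
(162/431) = +1 → QR.
(205/431) = +1 → QR.
(218/431) = +1 → QR.
Total quadratic residues among the 6: 6.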